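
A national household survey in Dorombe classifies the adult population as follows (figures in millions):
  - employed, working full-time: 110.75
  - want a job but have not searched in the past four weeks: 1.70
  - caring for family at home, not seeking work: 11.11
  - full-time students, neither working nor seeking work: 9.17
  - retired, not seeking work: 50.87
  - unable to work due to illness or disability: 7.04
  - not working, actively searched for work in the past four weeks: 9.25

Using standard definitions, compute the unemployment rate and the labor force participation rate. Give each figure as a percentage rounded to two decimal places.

Employed = 110.75 million.
Unemployed = 9.25 million.
Labor force = 110.75 + 9.25 = 120.00 million.
Not in labor force = 1.70 + 11.11 + 9.17 + 50.87 + 7.04 = 79.89 million (those not working and not actively searching are outside the labor force — including those who want a job but have given up searching).
Civilian working-age population = 120.00 + 79.89 = 199.89 million.
Unemployment rate = 9.25 / 120.00 = 7.71%.
Labor force participation rate = 120.00 / 199.89 = 60.03%.

Unemployment rate ≈ 7.71%; labor force participation rate ≈ 60.03%.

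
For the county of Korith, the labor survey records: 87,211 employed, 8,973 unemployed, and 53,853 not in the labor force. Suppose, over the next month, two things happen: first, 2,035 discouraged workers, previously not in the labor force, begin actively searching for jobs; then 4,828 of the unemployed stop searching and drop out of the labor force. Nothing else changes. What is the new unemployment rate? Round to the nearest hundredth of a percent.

New unemployment rate ≈ 6.62%.

Initially, labor force = 87,211 + 8,973 = 96,184, so u = 8,973/96,184 = 9.33%.
After the first change, unemployed and labor force both rise by 2,035 → E = 87,211, U = 11,008, labor force = 98,219.
After the second change, unemployed and labor force both fall by 4,828 → E = 87,211, U = 6,180, labor force = 93,391.
New unemployment rate = 6,180 / 93,391 = 6.62%.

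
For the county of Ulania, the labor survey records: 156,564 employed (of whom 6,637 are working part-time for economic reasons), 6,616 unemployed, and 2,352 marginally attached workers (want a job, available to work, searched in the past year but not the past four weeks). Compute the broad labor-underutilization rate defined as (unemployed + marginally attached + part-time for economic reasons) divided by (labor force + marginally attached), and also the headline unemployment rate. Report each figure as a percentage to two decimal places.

Broad underutilization rate ≈ 9.43%; headline unemployment rate ≈ 4.05%.

Labor force = 156,564 + 6,616 = 163,180.
Numerator = 6,616 + 2,352 + 6,637 = 15,605.
Denominator = 163,180 + 2,352 = 165,532.
Broad rate = 15,605 / 165,532 = 9.43%.
Headline unemployment rate = 6,616 / 163,180 = 4.05%.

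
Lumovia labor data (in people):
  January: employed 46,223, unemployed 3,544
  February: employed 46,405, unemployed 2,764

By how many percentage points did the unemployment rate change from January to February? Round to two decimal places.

The unemployment rate changed by −1.50 percentage points.

January: labor force = 46,223 + 3,544 = 49,767; u = 3,544/49,767 = 7.12%.
February: labor force = 46,405 + 2,764 = 49,169; u = 2,764/49,169 = 5.62%.
Change = 5.62% − 7.12% = −1.50 pp.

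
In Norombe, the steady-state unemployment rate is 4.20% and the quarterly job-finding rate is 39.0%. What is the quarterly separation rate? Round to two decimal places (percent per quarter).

Separation rate ≈ 1.71% per quarter.

From u* = s/(s+f): s = u·f/(1−u).
s = 0.0420 × 39.0 / (1 − 0.0420) = 1.6380 / 0.9580 ≈ 1.71% per quarter.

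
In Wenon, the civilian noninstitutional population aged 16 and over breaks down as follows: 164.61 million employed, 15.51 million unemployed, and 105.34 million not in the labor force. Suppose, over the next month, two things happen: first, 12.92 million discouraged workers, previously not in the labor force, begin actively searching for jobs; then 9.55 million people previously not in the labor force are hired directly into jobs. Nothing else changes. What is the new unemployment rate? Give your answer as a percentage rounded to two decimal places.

Initially, labor force = 164.61 + 15.51 = 180.12 million, so u = 15.51/180.12 = 8.61%.
After the first change, unemployed and labor force both rise by 12.92 → E = 164.61, U = 28.43, labor force = 193.04 million.
After the second change, employed and labor force both rise by 9.55; unemployed unchanged → E = 174.16, U = 28.43, labor force = 202.59 million.
New unemployment rate = 28.43 / 202.59 = 14.03%.

New unemployment rate ≈ 14.03%.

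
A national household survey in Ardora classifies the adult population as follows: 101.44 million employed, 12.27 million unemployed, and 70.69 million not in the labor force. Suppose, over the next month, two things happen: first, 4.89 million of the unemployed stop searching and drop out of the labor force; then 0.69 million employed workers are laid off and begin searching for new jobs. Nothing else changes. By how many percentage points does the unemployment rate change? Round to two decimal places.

Initially, labor force = 101.44 + 12.27 = 113.71 million, so u = 12.27/113.71 = 10.79%.
After the first change, unemployed and labor force both fall by 4.89 → E = 101.44, U = 7.38, labor force = 108.82 million.
After the second change, employed falls and unemployed rises by 0.69; labor force unchanged → E = 100.75, U = 8.07, labor force = 108.82 million.
New unemployment rate = 8.07 / 108.82 = 7.42%.
Change = 7.42% − 10.79% = −3.37 percentage points.

The unemployment rate changes by −3.37 percentage points.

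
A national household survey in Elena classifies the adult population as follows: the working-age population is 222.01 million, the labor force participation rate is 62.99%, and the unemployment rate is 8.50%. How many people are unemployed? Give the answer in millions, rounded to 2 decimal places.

Labor force = 0.6299 × 222.01 = 139.84 million.
Unemployed = 0.0850 × 139.84 ≈ 11.89 million.

About 11.89 million are unemployed.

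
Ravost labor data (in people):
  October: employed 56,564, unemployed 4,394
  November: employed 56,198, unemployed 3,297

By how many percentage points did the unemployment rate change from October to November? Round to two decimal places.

October: labor force = 56,564 + 4,394 = 60,958; u = 4,394/60,958 = 7.21%.
November: labor force = 56,198 + 3,297 = 59,495; u = 3,297/59,495 = 5.54%.
Change = 5.54% − 7.21% = −1.67 pp.

The unemployment rate changed by −1.67 percentage points.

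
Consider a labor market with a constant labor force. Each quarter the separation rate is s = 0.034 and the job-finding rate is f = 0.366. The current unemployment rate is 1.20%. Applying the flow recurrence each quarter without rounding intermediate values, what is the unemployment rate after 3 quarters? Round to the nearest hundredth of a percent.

Unemployment rate after three quarters ≈ 6.92%.

With a fixed labor force, u_{t+1} = u_t + s·(1−u_t) − f·u_t = u_t·(1−s−f) + s.
Here 1−s−f = 0.600 and s = 0.034.
u_1 = 0.012000 × 0.600 + 0.034 = 0.041200.
u_2 = 0.041200 × 0.600 + 0.034 = 0.058720.
u_3 = 0.058720 × 0.600 + 0.034 = 0.069232.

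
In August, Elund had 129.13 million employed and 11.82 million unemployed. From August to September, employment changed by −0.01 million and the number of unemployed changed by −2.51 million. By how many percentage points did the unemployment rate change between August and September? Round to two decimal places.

The unemployment rate changed by −1.66 percentage points.

August: labor force = 129.13 + 11.82 = 140.95; u = 11.82/140.95 = 8.39%.
September: labor force = 129.12 + 9.31 = 138.43; u = 9.31/138.43 = 6.73%.
Change = 6.73% − 8.39% = −1.66 pp.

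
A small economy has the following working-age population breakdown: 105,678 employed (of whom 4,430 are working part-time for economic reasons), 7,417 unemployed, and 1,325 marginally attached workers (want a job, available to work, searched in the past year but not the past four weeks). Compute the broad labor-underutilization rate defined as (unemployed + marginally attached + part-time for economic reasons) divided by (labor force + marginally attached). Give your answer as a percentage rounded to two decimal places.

Labor force = 105,678 + 7,417 = 113,095.
Numerator = 7,417 + 1,325 + 4,430 = 13,172.
Denominator = 113,095 + 1,325 = 114,420.
Broad rate = 13,172 / 114,420 = 11.51%.

Broad underutilization rate ≈ 11.51%.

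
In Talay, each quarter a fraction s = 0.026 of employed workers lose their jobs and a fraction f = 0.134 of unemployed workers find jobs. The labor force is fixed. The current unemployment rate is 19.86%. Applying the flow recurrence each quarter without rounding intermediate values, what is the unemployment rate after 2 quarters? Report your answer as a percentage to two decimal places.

Unemployment rate after two quarters ≈ 18.80%.

With a fixed labor force, u_{t+1} = u_t + s·(1−u_t) − f·u_t = u_t·(1−s−f) + s.
Here 1−s−f = 0.840 and s = 0.026.
u_1 = 0.198600 × 0.840 + 0.026 = 0.192824.
u_2 = 0.192824 × 0.840 + 0.026 = 0.187972.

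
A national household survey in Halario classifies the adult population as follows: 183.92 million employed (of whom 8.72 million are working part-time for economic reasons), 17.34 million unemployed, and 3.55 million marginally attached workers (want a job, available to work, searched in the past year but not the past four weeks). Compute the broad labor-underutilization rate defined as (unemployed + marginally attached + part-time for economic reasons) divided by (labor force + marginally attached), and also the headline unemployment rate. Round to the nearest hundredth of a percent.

Broad underutilization rate ≈ 14.46%; headline unemployment rate ≈ 8.62%.

Labor force = 183.92 + 17.34 = 201.26 million.
Numerator = 17.34 + 3.55 + 8.72 = 29.61 million.
Denominator = 201.26 + 3.55 = 204.81 million.
Broad rate = 29.61 / 204.81 = 14.46%.
Headline unemployment rate = 17.34 / 201.26 = 8.62%.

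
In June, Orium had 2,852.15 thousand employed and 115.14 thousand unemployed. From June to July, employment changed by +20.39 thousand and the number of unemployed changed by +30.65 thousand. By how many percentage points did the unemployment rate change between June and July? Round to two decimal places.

June: labor force = 2,852.15 + 115.14 = 2,967.29; u = 115.14/2,967.29 = 3.88%.
July: labor force = 2,872.54 + 145.79 = 3,018.33; u = 145.79/3,018.33 = 4.83%.
Change = 4.83% − 3.88% = +0.95 pp.

The unemployment rate changed by +0.95 percentage points.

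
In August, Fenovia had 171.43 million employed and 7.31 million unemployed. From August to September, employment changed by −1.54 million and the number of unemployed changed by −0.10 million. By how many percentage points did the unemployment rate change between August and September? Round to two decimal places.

The unemployment rate changed by −0.02 percentage points.

August: labor force = 171.43 + 7.31 = 178.74; u = 7.31/178.74 = 4.09%.
September: labor force = 169.89 + 7.21 = 177.10; u = 7.21/177.10 = 4.07%.
Change = 4.07% − 4.09% = −0.02 pp.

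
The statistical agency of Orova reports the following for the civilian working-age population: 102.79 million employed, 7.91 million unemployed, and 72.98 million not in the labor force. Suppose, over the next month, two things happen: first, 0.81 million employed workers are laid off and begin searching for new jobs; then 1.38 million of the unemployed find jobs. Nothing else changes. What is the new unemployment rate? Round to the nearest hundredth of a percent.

Initially, labor force = 102.79 + 7.91 = 110.70 million, so u = 7.91/110.70 = 7.15%.
After the first change, employed falls and unemployed rises by 0.81; labor force unchanged → E = 101.98, U = 8.72, labor force = 110.70 million.
After the second change, unemployed falls and employed rises by 1.38; labor force unchanged → E = 103.36, U = 7.34, labor force = 110.70 million.
New unemployment rate = 7.34 / 110.70 = 6.63%.

New unemployment rate ≈ 6.63%.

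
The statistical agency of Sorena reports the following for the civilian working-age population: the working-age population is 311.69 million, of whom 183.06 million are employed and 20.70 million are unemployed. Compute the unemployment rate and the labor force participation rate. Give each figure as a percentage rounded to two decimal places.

Unemployment rate ≈ 10.16%; labor force participation rate ≈ 65.37%.

Labor force = employed + unemployed = 183.06 + 20.70 = 203.76 million.
Unemployment rate = 20.70 / 203.76 = 10.16%.
Labor force participation rate = 203.76 / 311.69 = 65.37%.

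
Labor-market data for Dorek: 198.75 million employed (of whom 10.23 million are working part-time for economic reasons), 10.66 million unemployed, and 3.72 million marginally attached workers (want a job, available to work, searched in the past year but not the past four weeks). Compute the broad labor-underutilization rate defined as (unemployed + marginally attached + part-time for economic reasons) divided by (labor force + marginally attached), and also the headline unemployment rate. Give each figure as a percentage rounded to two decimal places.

Labor force = 198.75 + 10.66 = 209.41 million.
Numerator = 10.66 + 3.72 + 10.23 = 24.61 million.
Denominator = 209.41 + 3.72 = 213.13 million.
Broad rate = 24.61 / 213.13 = 11.55%.
Headline unemployment rate = 10.66 / 209.41 = 5.09%.

Broad underutilization rate ≈ 11.55%; headline unemployment rate ≈ 5.09%.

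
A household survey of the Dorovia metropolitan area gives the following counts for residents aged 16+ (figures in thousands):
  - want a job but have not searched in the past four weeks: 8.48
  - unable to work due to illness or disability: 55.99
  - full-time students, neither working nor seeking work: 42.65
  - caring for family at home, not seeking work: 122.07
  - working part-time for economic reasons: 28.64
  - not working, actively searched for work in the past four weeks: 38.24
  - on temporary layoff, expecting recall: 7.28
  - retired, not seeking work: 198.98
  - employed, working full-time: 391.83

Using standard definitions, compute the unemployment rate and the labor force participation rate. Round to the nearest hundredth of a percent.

Unemployment rate ≈ 9.77%; labor force participation rate ≈ 52.11%.

Employed = 28.64 + 391.83 = 420.47 thousand (anyone who worked, including part-time for economic reasons, counts as employed).
Unemployed = 38.24 + 7.28 = 45.52 thousand (jobless and actively searching, or on temporary layoff).
Labor force = 420.47 + 45.52 = 465.99 thousand.
Not in labor force = 8.48 + 55.99 + 42.65 + 122.07 + 198.98 = 428.17 thousand (those not working and not actively searching are outside the labor force — including those who want a job but have given up searching).
Civilian working-age population = 465.99 + 428.17 = 894.16 thousand.
Unemployment rate = 45.52 / 465.99 = 9.77%.
Labor force participation rate = 465.99 / 894.16 = 52.11%.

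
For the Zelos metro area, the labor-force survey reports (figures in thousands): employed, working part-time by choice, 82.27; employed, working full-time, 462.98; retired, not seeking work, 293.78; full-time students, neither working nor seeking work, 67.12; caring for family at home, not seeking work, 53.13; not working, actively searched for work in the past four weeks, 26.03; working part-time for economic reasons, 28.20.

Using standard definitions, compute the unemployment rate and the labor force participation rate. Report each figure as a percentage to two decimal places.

Employed = 82.27 + 462.98 + 28.20 = 573.45 thousand (anyone who worked, including part-time for economic reasons, counts as employed).
Unemployed = 26.03 thousand.
Labor force = 573.45 + 26.03 = 599.48 thousand.
Not in labor force = 293.78 + 67.12 + 53.13 = 414.03 thousand (those not working and not actively searching are outside the labor force).
Civilian working-age population = 599.48 + 414.03 = 1,013.51 thousand.
Unemployment rate = 26.03 / 599.48 = 4.34%.
Labor force participation rate = 599.48 / 1,013.51 = 59.15%.

Unemployment rate ≈ 4.34%; labor force participation rate ≈ 59.15%.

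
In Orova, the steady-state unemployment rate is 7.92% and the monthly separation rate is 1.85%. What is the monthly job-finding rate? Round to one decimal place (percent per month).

From u* = s/(s+f): f = s·(1−u)/u.
f = 1.85 × (1 − 0.0792) / 0.0792 = 1.7035 / 0.0792 ≈ 21.5% per month.

Job-finding rate ≈ 21.5% per month.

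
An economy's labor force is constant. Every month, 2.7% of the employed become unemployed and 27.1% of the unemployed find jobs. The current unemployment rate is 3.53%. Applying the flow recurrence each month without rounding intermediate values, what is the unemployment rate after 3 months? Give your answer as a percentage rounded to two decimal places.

Unemployment rate after three months ≈ 7.15%.

With a fixed labor force, u_{t+1} = u_t + s·(1−u_t) − f·u_t = u_t·(1−s−f) + s.
Here 1−s−f = 0.702 and s = 0.027.
u_1 = 0.035300 × 0.702 + 0.027 = 0.051781.
u_2 = 0.051781 × 0.702 + 0.027 = 0.063350.
u_3 = 0.063350 × 0.702 + 0.027 = 0.071472.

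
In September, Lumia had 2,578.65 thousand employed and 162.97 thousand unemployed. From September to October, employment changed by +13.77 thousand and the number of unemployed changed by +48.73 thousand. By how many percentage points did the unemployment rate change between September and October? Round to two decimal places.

The unemployment rate changed by +1.61 percentage points.

September: labor force = 2,578.65 + 162.97 = 2,741.62; u = 162.97/2,741.62 = 5.94%.
October: labor force = 2,592.42 + 211.70 = 2,804.12; u = 211.70/2,804.12 = 7.55%.
Change = 7.55% − 5.94% = +1.61 pp.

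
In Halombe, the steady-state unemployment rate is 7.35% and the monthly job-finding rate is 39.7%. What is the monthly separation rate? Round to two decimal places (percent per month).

From u* = s/(s+f): s = u·f/(1−u).
s = 0.0735 × 39.7 / (1 − 0.0735) = 2.9180 / 0.9265 ≈ 3.15% per month.

Separation rate ≈ 3.15% per month.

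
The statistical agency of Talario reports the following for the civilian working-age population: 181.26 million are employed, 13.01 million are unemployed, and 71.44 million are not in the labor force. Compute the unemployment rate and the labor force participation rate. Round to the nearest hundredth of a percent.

Labor force = employed + unemployed = 181.26 + 13.01 = 194.27 million.
Working-age population = 194.27 + 71.44 = 265.71 million.
Unemployment rate = 13.01 / 194.27 = 6.70%.
Labor force participation rate = 194.27 / 265.71 = 73.11%.

Unemployment rate ≈ 6.70%; labor force participation rate ≈ 73.11%.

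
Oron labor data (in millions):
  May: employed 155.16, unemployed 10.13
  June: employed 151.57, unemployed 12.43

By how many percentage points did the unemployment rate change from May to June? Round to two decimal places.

The unemployment rate changed by +1.45 percentage points.

May: labor force = 155.16 + 10.13 = 165.29; u = 10.13/165.29 = 6.13%.
June: labor force = 151.57 + 12.43 = 164.00; u = 12.43/164.00 = 7.58%.
Change = 7.58% − 6.13% = +1.45 pp.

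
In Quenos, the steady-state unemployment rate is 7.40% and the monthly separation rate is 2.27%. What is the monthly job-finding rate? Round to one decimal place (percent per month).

From u* = s/(s+f): f = s·(1−u)/u.
f = 2.27 × (1 − 0.0740) / 0.0740 = 2.1020 / 0.0740 ≈ 28.4% per month.

Job-finding rate ≈ 28.4% per month.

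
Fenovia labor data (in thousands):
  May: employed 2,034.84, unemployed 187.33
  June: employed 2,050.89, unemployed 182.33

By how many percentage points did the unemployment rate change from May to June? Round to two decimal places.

May: labor force = 2,034.84 + 187.33 = 2,222.17; u = 187.33/2,222.17 = 8.43%.
June: labor force = 2,050.89 + 182.33 = 2,233.22; u = 182.33/2,233.22 = 8.16%.
Change = 8.16% − 8.43% = −0.27 pp.

The unemployment rate changed by −0.27 percentage points.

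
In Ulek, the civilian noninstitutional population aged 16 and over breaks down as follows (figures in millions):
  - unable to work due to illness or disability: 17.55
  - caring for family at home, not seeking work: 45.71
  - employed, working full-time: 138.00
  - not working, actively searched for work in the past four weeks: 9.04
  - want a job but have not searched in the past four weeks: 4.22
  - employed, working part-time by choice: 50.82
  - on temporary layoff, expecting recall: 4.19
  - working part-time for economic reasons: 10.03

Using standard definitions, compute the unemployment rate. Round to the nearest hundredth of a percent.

Unemployment rate ≈ 6.24%.

Employed = 138.00 + 50.82 + 10.03 = 198.85 million (anyone who worked, including part-time for economic reasons, counts as employed).
Unemployed = 9.04 + 4.19 = 13.23 million (jobless and actively searching, or on temporary layoff).
Labor force = 198.85 + 13.23 = 212.08 million.
Unemployment rate = 13.23 / 212.08 = 6.24%.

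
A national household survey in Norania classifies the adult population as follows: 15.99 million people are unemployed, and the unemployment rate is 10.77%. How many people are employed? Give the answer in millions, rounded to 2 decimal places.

About 132.48 million are employed.

Labor force = U / u = 15.99 / 0.1077 ≈ 148.47 million.
Employed = labor force − unemployed = 148.47 − 15.99 = 132.48 million.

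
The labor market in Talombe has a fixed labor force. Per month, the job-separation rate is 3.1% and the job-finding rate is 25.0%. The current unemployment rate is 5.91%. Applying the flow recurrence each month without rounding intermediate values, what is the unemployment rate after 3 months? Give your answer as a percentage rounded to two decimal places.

With a fixed labor force, u_{t+1} = u_t + s·(1−u_t) − f·u_t = u_t·(1−s−f) + s.
Here 1−s−f = 0.719 and s = 0.031.
u_1 = 0.059100 × 0.719 + 0.031 = 0.073493.
u_2 = 0.073493 × 0.719 + 0.031 = 0.083841.
u_3 = 0.083841 × 0.719 + 0.031 = 0.091282.

Unemployment rate after three months ≈ 9.13%.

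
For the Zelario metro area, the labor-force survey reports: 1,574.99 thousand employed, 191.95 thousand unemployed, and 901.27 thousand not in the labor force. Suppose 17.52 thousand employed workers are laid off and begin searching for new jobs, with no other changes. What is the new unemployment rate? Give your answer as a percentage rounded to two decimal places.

New unemployment rate ≈ 11.85%.

Initially, labor force = 1,574.99 + 191.95 = 1,766.94 thousand, so u = 191.95/1,766.94 = 10.86%.
After the change, employed falls and unemployed rises by 17.52; labor force unchanged → E = 1,557.47, U = 209.47, labor force = 1,766.94 thousand.
New unemployment rate = 209.47 / 1,766.94 = 11.85%.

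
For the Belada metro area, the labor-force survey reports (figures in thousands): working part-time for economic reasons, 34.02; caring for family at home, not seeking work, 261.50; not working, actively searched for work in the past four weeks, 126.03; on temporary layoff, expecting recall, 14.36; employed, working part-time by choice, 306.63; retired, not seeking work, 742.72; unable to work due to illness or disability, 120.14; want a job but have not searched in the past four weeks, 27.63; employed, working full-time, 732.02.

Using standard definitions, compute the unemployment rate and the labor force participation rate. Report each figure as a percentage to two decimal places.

Employed = 34.02 + 306.63 + 732.02 = 1,072.67 thousand (anyone who worked, including part-time for economic reasons, counts as employed).
Unemployed = 126.03 + 14.36 = 140.39 thousand (jobless and actively searching, or on temporary layoff).
Labor force = 1,072.67 + 140.39 = 1,213.06 thousand.
Not in labor force = 261.50 + 742.72 + 120.14 + 27.63 = 1,151.99 thousand (those not working and not actively searching are outside the labor force — including those who want a job but have given up searching).
Civilian working-age population = 1,213.06 + 1,151.99 = 2,365.05 thousand.
Unemployment rate = 140.39 / 1,213.06 = 11.57%.
Labor force participation rate = 1,213.06 / 2,365.05 = 51.29%.

Unemployment rate ≈ 11.57%; labor force participation rate ≈ 51.29%.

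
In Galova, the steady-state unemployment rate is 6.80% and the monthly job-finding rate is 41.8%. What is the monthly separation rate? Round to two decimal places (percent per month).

Separation rate ≈ 3.05% per month.

From u* = s/(s+f): s = u·f/(1−u).
s = 0.0680 × 41.8 / (1 − 0.0680) = 2.8424 / 0.9320 ≈ 3.05% per month.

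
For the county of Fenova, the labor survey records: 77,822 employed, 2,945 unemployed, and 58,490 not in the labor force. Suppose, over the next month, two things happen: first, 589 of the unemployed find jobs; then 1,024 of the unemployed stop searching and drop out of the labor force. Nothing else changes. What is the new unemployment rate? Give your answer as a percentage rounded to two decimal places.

Initially, labor force = 77,822 + 2,945 = 80,767, so u = 2,945/80,767 = 3.65%.
After the first change, unemployed falls and employed rises by 589; labor force unchanged → E = 78,411, U = 2,356, labor force = 80,767.
After the second change, unemployed and labor force both fall by 1,024 → E = 78,411, U = 1,332, labor force = 79,743.
New unemployment rate = 1,332 / 79,743 = 1.67%.

New unemployment rate ≈ 1.67%.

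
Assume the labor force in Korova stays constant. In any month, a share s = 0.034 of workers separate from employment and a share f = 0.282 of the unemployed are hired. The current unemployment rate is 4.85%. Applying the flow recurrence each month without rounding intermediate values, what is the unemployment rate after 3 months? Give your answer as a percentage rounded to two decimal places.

With a fixed labor force, u_{t+1} = u_t + s·(1−u_t) − f·u_t = u_t·(1−s−f) + s.
Here 1−s−f = 0.684 and s = 0.034.
u_1 = 0.048500 × 0.684 + 0.034 = 0.067174.
u_2 = 0.067174 × 0.684 + 0.034 = 0.079947.
u_3 = 0.079947 × 0.684 + 0.034 = 0.088684.

Unemployment rate after three months ≈ 8.87%.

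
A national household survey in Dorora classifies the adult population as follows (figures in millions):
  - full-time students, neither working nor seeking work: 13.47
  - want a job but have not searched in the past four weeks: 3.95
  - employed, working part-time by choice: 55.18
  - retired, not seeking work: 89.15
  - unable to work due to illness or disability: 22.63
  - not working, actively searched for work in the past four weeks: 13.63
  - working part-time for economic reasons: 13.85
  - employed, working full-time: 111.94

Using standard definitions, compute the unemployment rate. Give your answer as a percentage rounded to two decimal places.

Employed = 55.18 + 13.85 + 111.94 = 180.97 million (anyone who worked, including part-time for economic reasons, counts as employed).
Unemployed = 13.63 million.
Labor force = 180.97 + 13.63 = 194.60 million.
Unemployment rate = 13.63 / 194.60 = 7.00%.

Unemployment rate ≈ 7.00%.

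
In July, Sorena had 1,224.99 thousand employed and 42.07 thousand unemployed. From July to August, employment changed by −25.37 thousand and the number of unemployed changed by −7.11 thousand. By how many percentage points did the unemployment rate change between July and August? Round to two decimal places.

July: labor force = 1,224.99 + 42.07 = 1,267.06; u = 42.07/1,267.06 = 3.32%.
August: labor force = 1,199.62 + 34.96 = 1,234.58; u = 34.96/1,234.58 = 2.83%.
Change = 2.83% − 3.32% = −0.49 pp.

The unemployment rate changed by −0.49 percentage points.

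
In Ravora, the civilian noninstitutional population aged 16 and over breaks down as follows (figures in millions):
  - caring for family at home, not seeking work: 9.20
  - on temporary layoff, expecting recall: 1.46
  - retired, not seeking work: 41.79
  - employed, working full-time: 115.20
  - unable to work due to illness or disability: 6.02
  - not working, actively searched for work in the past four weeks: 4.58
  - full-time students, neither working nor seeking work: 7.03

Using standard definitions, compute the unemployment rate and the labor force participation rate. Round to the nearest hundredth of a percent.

Unemployment rate ≈ 4.98%; labor force participation rate ≈ 65.44%.

Employed = 115.20 million.
Unemployed = 1.46 + 4.58 = 6.04 million (jobless and actively searching, or on temporary layoff).
Labor force = 115.20 + 6.04 = 121.24 million.
Not in labor force = 9.20 + 41.79 + 6.02 + 7.03 = 64.04 million (those not working and not actively searching are outside the labor force).
Civilian working-age population = 121.24 + 64.04 = 185.28 million.
Unemployment rate = 6.04 / 121.24 = 4.98%.
Labor force participation rate = 121.24 / 185.28 = 65.44%.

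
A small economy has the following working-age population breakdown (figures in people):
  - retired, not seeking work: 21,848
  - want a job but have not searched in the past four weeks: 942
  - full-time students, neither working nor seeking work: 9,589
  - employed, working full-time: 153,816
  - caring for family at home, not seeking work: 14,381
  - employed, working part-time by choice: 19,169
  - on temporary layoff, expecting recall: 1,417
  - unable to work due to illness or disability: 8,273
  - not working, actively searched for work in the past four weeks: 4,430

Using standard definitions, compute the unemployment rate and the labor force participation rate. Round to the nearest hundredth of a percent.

Unemployment rate ≈ 3.27%; labor force participation rate ≈ 76.47%.

Employed = 153,816 + 19,169 = 172,985.
Unemployed = 1,417 + 4,430 = 5,847 (jobless and actively searching, or on temporary layoff).
Labor force = 172,985 + 5,847 = 178,832.
Not in labor force = 21,848 + 942 + 9,589 + 14,381 + 8,273 = 55,033 (those not working and not actively searching are outside the labor force — including those who want a job but have given up searching).
Civilian working-age population = 178,832 + 55,033 = 233,865.
Unemployment rate = 5,847 / 178,832 = 3.27%.
Labor force participation rate = 178,832 / 233,865 = 76.47%.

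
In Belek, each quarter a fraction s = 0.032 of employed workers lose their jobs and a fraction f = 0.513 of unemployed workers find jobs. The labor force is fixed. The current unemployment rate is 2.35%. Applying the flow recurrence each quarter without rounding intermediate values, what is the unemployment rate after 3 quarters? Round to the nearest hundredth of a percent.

Unemployment rate after three quarters ≈ 5.54%.

With a fixed labor force, u_{t+1} = u_t + s·(1−u_t) − f·u_t = u_t·(1−s−f) + s.
Here 1−s−f = 0.455 and s = 0.032.
u_1 = 0.023500 × 0.455 + 0.032 = 0.042693.
u_2 = 0.042693 × 0.455 + 0.032 = 0.051425.
u_3 = 0.051425 × 0.455 + 0.032 = 0.055398.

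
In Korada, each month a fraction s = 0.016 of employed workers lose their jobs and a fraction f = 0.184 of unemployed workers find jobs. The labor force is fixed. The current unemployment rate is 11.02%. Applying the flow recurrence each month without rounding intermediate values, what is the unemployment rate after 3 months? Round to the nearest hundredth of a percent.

With a fixed labor force, u_{t+1} = u_t + s·(1−u_t) − f·u_t = u_t·(1−s−f) + s.
Here 1−s−f = 0.800 and s = 0.016.
u_1 = 0.110200 × 0.800 + 0.016 = 0.104160.
u_2 = 0.104160 × 0.800 + 0.016 = 0.099328.
u_3 = 0.099328 × 0.800 + 0.016 = 0.095462.

Unemployment rate after three months ≈ 9.55%.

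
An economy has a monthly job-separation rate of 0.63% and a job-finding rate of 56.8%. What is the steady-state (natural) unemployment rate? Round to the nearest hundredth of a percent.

At steady state the flows balance: s·E = f·U, so U/(E+U) = s/(s+f).
u* = 0.63 / (0.63 + 56.8) = 0.63 / 57.43 = 1.10%.

Steady-state unemployment rate ≈ 1.10%.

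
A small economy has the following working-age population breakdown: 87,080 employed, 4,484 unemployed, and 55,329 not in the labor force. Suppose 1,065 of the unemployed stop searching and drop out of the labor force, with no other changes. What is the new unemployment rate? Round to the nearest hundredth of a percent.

Initially, labor force = 87,080 + 4,484 = 91,564, so u = 4,484/91,564 = 4.90%.
After the change, unemployed and labor force both fall by 1,065 → E = 87,080, U = 3,419, labor force = 90,499.
New unemployment rate = 3,419 / 90,499 = 3.78%.

New unemployment rate ≈ 3.78%.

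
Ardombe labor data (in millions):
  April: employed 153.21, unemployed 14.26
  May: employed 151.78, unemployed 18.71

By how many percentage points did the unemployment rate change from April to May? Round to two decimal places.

The unemployment rate changed by +2.46 percentage points.

April: labor force = 153.21 + 14.26 = 167.47; u = 14.26/167.47 = 8.51%.
May: labor force = 151.78 + 18.71 = 170.49; u = 18.71/170.49 = 10.97%.
Change = 10.97% − 8.51% = +2.46 pp.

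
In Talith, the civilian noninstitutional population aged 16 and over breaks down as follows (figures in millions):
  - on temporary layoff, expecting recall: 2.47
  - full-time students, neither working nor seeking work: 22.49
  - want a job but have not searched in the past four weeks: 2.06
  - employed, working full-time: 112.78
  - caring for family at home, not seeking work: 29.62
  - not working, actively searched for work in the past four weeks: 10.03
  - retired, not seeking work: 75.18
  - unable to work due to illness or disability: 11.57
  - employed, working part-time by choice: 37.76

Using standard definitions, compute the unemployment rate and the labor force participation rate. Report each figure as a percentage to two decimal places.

Unemployment rate ≈ 7.67%; labor force participation rate ≈ 53.64%.

Employed = 112.78 + 37.76 = 150.54 million.
Unemployed = 2.47 + 10.03 = 12.50 million (jobless and actively searching, or on temporary layoff).
Labor force = 150.54 + 12.50 = 163.04 million.
Not in labor force = 22.49 + 2.06 + 29.62 + 75.18 + 11.57 = 140.92 million (those not working and not actively searching are outside the labor force — including those who want a job but have given up searching).
Civilian working-age population = 163.04 + 140.92 = 303.96 million.
Unemployment rate = 12.50 / 163.04 = 7.67%.
Labor force participation rate = 163.04 / 303.96 = 53.64%.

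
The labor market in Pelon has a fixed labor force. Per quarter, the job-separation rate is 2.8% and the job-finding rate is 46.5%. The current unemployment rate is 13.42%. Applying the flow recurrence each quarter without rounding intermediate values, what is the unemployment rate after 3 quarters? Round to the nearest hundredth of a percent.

With a fixed labor force, u_{t+1} = u_t + s·(1−u_t) − f·u_t = u_t·(1−s−f) + s.
Here 1−s−f = 0.507 and s = 0.028.
u_1 = 0.134200 × 0.507 + 0.028 = 0.096039.
u_2 = 0.096039 × 0.507 + 0.028 = 0.076692.
u_3 = 0.076692 × 0.507 + 0.028 = 0.066883.

Unemployment rate after three quarters ≈ 6.69%.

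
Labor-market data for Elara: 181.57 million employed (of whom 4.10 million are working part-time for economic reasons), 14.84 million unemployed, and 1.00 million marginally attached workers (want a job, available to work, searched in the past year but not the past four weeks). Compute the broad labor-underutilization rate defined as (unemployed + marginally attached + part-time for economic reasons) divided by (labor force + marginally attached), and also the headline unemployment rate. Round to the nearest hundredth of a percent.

Labor force = 181.57 + 14.84 = 196.41 million.
Numerator = 14.84 + 1.00 + 4.10 = 19.94 million.
Denominator = 196.41 + 1.00 = 197.41 million.
Broad rate = 19.94 / 197.41 = 10.10%.
Headline unemployment rate = 14.84 / 196.41 = 7.56%.

Broad underutilization rate ≈ 10.10%; headline unemployment rate ≈ 7.56%.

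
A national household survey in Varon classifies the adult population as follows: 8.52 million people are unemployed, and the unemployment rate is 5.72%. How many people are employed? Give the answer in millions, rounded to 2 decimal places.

About 140.43 million are employed.

Labor force = U / u = 8.52 / 0.0572 ≈ 148.95 million.
Employed = labor force − unemployed = 148.95 − 8.52 = 140.43 million.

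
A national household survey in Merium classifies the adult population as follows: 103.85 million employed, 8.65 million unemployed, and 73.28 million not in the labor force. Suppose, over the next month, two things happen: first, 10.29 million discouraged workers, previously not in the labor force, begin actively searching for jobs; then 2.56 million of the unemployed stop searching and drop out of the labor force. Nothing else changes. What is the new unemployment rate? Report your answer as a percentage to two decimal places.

New unemployment rate ≈ 13.62%.

Initially, labor force = 103.85 + 8.65 = 112.50 million, so u = 8.65/112.50 = 7.69%.
After the first change, unemployed and labor force both rise by 10.29 → E = 103.85, U = 18.94, labor force = 122.79 million.
After the second change, unemployed and labor force both fall by 2.56 → E = 103.85, U = 16.38, labor force = 120.23 million.
New unemployment rate = 16.38 / 120.23 = 13.62%.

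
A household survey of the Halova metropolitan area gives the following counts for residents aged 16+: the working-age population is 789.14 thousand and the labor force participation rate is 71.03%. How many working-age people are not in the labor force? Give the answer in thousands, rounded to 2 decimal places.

About 228.61 thousand are not in the labor force.

Share not in the labor force = 1 − 0.7103 = 0.2897.
Not in labor force = 0.2897 × 789.14 ≈ 228.61 thousand.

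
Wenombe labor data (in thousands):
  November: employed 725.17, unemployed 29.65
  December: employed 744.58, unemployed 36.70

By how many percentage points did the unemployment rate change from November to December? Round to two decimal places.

The unemployment rate changed by +0.77 percentage points.

November: labor force = 725.17 + 29.65 = 754.82; u = 29.65/754.82 = 3.93%.
December: labor force = 744.58 + 36.70 = 781.28; u = 36.70/781.28 = 4.70%.
Change = 4.70% − 3.93% = +0.77 pp.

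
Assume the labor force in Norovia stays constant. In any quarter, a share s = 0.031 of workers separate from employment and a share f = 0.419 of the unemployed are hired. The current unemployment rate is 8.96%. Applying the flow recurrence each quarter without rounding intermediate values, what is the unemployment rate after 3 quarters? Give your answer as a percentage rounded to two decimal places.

With a fixed labor force, u_{t+1} = u_t + s·(1−u_t) − f·u_t = u_t·(1−s−f) + s.
Here 1−s−f = 0.550 and s = 0.031.
u_1 = 0.089600 × 0.550 + 0.031 = 0.080280.
u_2 = 0.080280 × 0.550 + 0.031 = 0.075154.
u_3 = 0.075154 × 0.550 + 0.031 = 0.072335.

Unemployment rate after three quarters ≈ 7.23%.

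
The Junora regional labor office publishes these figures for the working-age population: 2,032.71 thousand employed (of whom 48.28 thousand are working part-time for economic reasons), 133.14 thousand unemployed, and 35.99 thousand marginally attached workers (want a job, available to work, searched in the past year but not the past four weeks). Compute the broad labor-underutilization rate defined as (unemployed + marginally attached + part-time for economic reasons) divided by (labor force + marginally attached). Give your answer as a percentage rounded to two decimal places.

Labor force = 2,032.71 + 133.14 = 2,165.85 thousand.
Numerator = 133.14 + 35.99 + 48.28 = 217.41 thousand.
Denominator = 2,165.85 + 35.99 = 2,201.84 thousand.
Broad rate = 217.41 / 2,201.84 = 9.87%.

Broad underutilization rate ≈ 9.87%.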